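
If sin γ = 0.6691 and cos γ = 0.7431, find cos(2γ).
cos(2γ) = cos²γ - sin²γ = 0.1045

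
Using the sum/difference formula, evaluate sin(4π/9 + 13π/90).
sin(4π/9 + 13π/90) = sin 4π/9 cos 13π/90 + cos 4π/9 sin 13π/90 = 0.9613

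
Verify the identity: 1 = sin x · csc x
RHS = sin x · (1/sin x) = 1 = LHS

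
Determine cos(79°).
cos(79°) = 0.1908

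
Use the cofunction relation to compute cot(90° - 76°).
cot(90° - 76°) = tan(76°) = 4.011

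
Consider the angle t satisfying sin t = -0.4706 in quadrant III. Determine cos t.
cos t = ±√(1 - sin²t) = -0.8823 (negative in QIII)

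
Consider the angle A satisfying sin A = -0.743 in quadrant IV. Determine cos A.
cos A = √(1 - sin²A) = 0.6693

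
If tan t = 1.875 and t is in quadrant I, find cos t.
cos t = 0.4706 (using tan²t + 1 = sec²t)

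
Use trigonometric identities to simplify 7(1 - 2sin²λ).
7(1 - 2sin²λ) = 7(cos(2λ)) (using Double angle)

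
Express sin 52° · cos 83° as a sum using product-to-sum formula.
sin 52° cos 83° = (1/2)[sin(52°+83°) + sin(52°-83°)]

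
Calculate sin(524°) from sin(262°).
sin(524°) = 2 sin 262° cos 262° = 0.2756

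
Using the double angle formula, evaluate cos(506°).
cos(506°) = 2cos²253° - 1 = -0.829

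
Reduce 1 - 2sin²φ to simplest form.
1 - 2sin²φ = cos(2φ) (using Double angle)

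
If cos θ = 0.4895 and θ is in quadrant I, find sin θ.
sin θ = 0.872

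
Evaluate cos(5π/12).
cos(5π/12) = (√6-√2)/4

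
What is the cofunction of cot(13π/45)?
cot(13π/45) = tan(π/2 - 13π/45) = tan(19π/90)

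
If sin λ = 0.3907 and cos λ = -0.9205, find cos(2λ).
cos(2λ) = cos²λ - sin²λ = 0.6947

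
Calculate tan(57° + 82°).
tan(57° + 82°) = (tan 57° + tan 82°)/(1 - tan 57° tan 82°) = -0.8693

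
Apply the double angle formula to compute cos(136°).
cos(136°) = cos²68° - sin²68° = -0.7193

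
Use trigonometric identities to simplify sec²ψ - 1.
sec²ψ - 1 = tan²ψ (using Pythagorean identity)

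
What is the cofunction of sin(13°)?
sin(13°) = cos(90° - 13°) = cos(77°)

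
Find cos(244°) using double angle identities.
cos(244°) = cos²122° - sin²122° = -0.4384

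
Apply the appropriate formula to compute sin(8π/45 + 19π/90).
sin(8π/45 + 19π/90) = sin 8π/45 cos 19π/90 + cos 8π/45 sin 19π/90 = 0.9397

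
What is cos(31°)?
cos(31°) = 0.8572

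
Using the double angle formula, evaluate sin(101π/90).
sin(101π/90) = 2 sin 101π/180 cos 101π/180 = -0.3746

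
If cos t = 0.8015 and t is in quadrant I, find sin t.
sin t = 0.598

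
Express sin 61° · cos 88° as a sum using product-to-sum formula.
sin 61° cos 88° = (1/2)[sin(61°+88°) + sin(61°-88°)]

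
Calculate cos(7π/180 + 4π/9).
cos(7π/180 + 4π/9) = cos 7π/180 cos 4π/9 - sin 7π/180 sin 4π/9 = 0.05234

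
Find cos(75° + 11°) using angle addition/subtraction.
cos(75° + 11°) = cos 75° cos 11° - sin 75° sin 11° = 0.06976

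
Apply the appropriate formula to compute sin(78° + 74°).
sin(78° + 74°) = sin 78° cos 74° + cos 78° sin 74° = 0.4695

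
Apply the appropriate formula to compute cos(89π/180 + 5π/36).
cos(89π/180 + 5π/36) = cos 89π/180 cos 5π/36 - sin 89π/180 sin 5π/36 = -0.4067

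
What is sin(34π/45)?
sin(34π/45) = 0.6947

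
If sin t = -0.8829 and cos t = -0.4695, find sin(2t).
sin(2t) = 2 sin t cos t = 0.829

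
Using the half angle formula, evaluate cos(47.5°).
cos(47.5°) = √((1 + cos 95°)/2) = 0.6756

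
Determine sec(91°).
sec(91°) = -57.3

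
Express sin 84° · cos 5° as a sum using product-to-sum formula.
sin 84° cos 5° = (1/2)[sin(84°+5°) + sin(84°-5°)]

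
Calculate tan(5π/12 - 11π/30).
tan(5π/12 - 11π/30) = (tan 5π/12 - tan 11π/30)/(1 + tan 5π/12 tan 11π/30) = 0.1584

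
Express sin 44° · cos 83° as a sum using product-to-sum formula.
sin 44° cos 83° = (1/2)[sin(44°+83°) + sin(44°-83°)]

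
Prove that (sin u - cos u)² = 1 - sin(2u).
LHS = sin²u - 2 sin u cos u + cos²u = (sin²u + cos²u) - 2 sin u cos u = 1 - sin(2u) = RHS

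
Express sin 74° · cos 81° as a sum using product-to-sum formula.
sin 74° cos 81° = (1/2)[sin(74°+81°) + sin(74°-81°)]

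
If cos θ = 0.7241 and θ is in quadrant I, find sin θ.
sin θ = 0.6897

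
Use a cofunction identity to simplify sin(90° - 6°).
sin(90° - 6°) = cos(6°)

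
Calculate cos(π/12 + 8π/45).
cos(π/12 + 8π/45) = cos π/12 cos 8π/45 - sin π/12 sin 8π/45 = 0.682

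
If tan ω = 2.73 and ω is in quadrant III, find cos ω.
cos ω = -0.344 (using tan²ω + 1 = sec²ω)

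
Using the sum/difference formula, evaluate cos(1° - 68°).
cos(1° - 68°) = cos 1° cos 68° + sin 1° sin 68° = 0.3907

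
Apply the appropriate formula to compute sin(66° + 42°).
sin(66° + 42°) = sin 66° cos 42° + cos 66° sin 42° = 0.9511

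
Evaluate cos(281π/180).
cos(281π/180) = 0.1908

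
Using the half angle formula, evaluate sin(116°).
sin(116°) = √((1 - cos 232°)/2) = 0.8988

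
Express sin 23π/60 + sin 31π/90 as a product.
sin 23π/60 + sin 31π/90 = 2 sin(131π/360) cos(7π/360)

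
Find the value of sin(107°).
sin(107°) = 0.9563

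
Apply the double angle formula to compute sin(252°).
sin(252°) = 2 sin 126° cos 126° = -0.9511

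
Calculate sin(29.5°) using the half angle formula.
sin(29.5°) = √((1 - cos 59°)/2) = 0.4924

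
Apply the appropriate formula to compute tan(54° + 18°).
tan(54° + 18°) = (tan 54° + tan 18°)/(1 - tan 54° tan 18°) = 3.078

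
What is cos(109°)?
cos(109°) = -0.3256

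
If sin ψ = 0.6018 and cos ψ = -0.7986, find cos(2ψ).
cos(2ψ) = cos²ψ - sin²ψ = 0.2756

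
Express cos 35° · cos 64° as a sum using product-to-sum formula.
cos 35° cos 64° = (1/2)[cos(35°-64°) + cos(35°+64°)]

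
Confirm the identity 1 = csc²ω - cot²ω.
RHS = 1/sin²ω - cos²ω/sin²ω = (1 - cos²ω)/sin²ω = sin²ω/sin²ω = 1 = LHS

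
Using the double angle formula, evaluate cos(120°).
cos(120°) = cos²60° - sin²60° = -1/2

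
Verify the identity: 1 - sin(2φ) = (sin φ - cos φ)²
RHS = sin²φ - 2 sin φ cos φ + cos²φ = (sin²φ + cos²φ) - 2 sin φ cos φ = 1 - sin(2φ) = LHS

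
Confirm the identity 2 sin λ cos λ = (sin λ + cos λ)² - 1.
RHS = sin²λ + 2 sin λ cos λ + cos²λ - 1 = (sin²λ + cos²λ) + 2 sin λ cos λ - 1 = 1 + 2 sin λ cos λ - 1 = 2 sin λ cos λ = LHS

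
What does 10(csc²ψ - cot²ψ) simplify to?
10(csc²ψ - cot²ψ) = 10 (using Pythagorean identity)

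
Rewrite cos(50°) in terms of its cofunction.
cos(50°) = sin(90° - 50°) = sin(40°)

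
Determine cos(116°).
cos(116°) = -0.4384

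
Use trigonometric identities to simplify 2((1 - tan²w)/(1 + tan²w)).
2((1 - tan²w)/(1 + tan²w)) = 2(cos(2w)) (using Double angle)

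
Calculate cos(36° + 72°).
cos(36° + 72°) = cos 36° cos 72° - sin 36° sin 72° = -0.309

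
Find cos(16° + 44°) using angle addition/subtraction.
cos(16° + 44°) = cos 16° cos 44° - sin 16° sin 44° = 1/2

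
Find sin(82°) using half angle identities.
sin(82°) = √((1 - cos 164°)/2) = 0.9903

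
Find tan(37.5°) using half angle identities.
tan(37.5°) = sin 75° / (1 + cos 75°) = 0.7673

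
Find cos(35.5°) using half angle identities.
cos(35.5°) = √((1 + cos 71°)/2) = 0.8141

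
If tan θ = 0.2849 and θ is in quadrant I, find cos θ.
cos θ = 0.9617 (using tan²θ + 1 = sec²θ)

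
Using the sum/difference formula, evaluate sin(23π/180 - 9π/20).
sin(23π/180 - 9π/20) = sin 23π/180 cos 9π/20 - cos 23π/180 sin 9π/20 = -0.848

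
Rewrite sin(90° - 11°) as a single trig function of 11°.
sin(90° - 11°) = cos(11°)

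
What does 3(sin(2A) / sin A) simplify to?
3(sin(2A) / sin A) = 3(2 cos A) (using Double angle)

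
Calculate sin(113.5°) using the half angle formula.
sin(113.5°) = √((1 - cos 227°)/2) = 0.9171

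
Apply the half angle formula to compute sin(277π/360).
sin(277π/360) = √((1 - cos 277π/180)/2) = 0.6626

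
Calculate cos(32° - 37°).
cos(32° - 37°) = cos 32° cos 37° + sin 32° sin 37° = 0.9962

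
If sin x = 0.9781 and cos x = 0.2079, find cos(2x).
cos(2x) = cos²x - sin²x = -0.9135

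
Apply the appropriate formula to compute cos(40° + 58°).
cos(40° + 58°) = cos 40° cos 58° - sin 40° sin 58° = -0.1392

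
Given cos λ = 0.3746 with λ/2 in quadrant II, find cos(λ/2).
cos(λ/2) = ±√((1 + cos λ)/2); negative since λ/2 ∈ QII, so cos(λ/2) = -0.829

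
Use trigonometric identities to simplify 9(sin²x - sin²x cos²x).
9(sin²x - sin²x cos²x) = 9(sin⁴x) (using Factoring)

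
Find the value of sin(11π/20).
sin(11π/20) = 0.9877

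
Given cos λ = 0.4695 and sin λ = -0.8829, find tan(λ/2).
tan(λ/2) = sin λ / (1 + cos λ) = -0.6008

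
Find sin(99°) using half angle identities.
sin(99°) = √((1 - cos 198°)/2) = 0.9877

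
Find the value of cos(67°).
cos(67°) = 0.3907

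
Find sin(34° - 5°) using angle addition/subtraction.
sin(34° - 5°) = sin 34° cos 5° - cos 34° sin 5° = 0.4848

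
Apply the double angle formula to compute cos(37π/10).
cos(37π/10) = cos²37π/20 - sin²37π/20 = 0.5878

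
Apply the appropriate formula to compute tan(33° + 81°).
tan(33° + 81°) = (tan 33° + tan 81°)/(1 - tan 33° tan 81°) = -2.246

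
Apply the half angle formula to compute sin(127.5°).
sin(127.5°) = √((1 - cos 255°)/2) = 0.7934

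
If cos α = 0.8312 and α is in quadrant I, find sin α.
sin α = 0.556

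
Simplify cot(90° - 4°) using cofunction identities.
cot(90° - 4°) = tan(4°)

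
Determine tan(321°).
tan(321°) = -0.8098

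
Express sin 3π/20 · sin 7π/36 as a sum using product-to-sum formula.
sin 3π/20 sin 7π/36 = (1/2)[cos(3π/20-7π/36) - cos(3π/20+7π/36)]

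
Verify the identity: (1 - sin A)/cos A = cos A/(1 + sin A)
LHS = (1 - sin A)(1 + sin A) / (cos A(1 + sin A)) = (1 - sin²A) / (cos A(1 + sin A)) = cos²A / (cos A(1 + sin A)) = cos A/(1 + sin A) = RHS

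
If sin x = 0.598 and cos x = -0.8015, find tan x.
tan x = sin x / cos x = -0.7461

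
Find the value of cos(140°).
cos(140°) = -0.766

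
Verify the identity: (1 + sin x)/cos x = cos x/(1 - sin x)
LHS = (1 + sin x)(1 - sin x) / (cos x(1 - sin x)) = (1 - sin²x) / (cos x(1 - sin x)) = cos²x / (cos x(1 - sin x)) = cos x/(1 - sin x) = RHS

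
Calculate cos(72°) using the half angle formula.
cos(72°) = √((1 + cos 144°)/2) = 0.309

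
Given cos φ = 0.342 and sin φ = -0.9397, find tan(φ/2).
tan(φ/2) = sin φ / (1 + cos φ) = -0.7002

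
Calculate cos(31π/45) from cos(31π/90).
cos(31π/45) = cos²31π/90 - sin²31π/90 = -0.5592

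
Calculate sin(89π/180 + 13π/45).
sin(89π/180 + 13π/45) = sin 89π/180 cos 13π/45 + cos 89π/180 sin 13π/45 = 0.6293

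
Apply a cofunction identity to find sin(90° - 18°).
sin(90° - 18°) = cos(18°) = 0.9511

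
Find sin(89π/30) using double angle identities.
sin(89π/30) = 2 sin 89π/60 cos 89π/60 = 0.1045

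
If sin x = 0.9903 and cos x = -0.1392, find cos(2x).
cos(2x) = cos²x - sin²x = -0.9613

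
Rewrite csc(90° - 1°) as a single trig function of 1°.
csc(90° - 1°) = sec(1°)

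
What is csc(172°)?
csc(172°) = 7.185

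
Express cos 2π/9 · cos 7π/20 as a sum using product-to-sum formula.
cos 2π/9 cos 7π/20 = (1/2)[cos(2π/9-7π/20) + cos(2π/9+7π/20)]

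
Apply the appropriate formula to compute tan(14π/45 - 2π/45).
tan(14π/45 - 2π/45) = (tan 14π/45 - tan 2π/45)/(1 + tan 14π/45 tan 2π/45) = 1.111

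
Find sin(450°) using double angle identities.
sin(450°) = 2 sin 225° cos 225° = 1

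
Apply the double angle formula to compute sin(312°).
sin(312°) = 2 sin 156° cos 156° = -0.7431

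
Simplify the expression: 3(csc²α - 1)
3(csc²α - 1) = 3(cot²α) (using Pythagorean identity)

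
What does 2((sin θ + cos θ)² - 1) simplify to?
2((sin θ + cos θ)² - 1) = 2(sin(2θ)) (using Pythagorean + double angle)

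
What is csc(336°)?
csc(336°) = -2.459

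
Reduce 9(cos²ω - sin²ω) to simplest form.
9(cos²ω - sin²ω) = 9(cos(2ω)) (using Double angle)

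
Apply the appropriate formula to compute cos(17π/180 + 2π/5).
cos(17π/180 + 2π/5) = cos 17π/180 cos 2π/5 - sin 17π/180 sin 2π/5 = 0.01745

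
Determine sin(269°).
sin(269°) = -0.9998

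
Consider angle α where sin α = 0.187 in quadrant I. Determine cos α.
cos α = √(1 - sin²α) = 0.9824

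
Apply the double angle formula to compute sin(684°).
sin(684°) = 2 sin 342° cos 342° = -0.5878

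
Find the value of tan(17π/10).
tan(17π/10) = -1.376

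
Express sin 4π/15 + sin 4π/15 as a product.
sin 4π/15 + sin 4π/15 = 2 sin(4π/15) cos(0)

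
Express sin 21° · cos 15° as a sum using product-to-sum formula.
sin 21° cos 15° = (1/2)[sin(21°+15°) + sin(21°-15°)]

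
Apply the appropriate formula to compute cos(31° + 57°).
cos(31° + 57°) = cos 31° cos 57° - sin 31° sin 57° = 0.0349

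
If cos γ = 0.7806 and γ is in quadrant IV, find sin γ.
sin γ = -0.625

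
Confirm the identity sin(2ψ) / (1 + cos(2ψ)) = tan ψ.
LHS = 2 sin ψ cos ψ / (2cos²ψ) = sin ψ/cos ψ = tan ψ = RHS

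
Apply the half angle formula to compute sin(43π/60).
sin(43π/60) = √((1 - cos 43π/30)/2) = 0.7771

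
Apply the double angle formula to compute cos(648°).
cos(648°) = cos²324° - sin²324° = 0.309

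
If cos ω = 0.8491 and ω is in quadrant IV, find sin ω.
sin ω = -0.5282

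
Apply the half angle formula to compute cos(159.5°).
cos(159.5°) = -√((1 + cos 319°)/2) = -0.9367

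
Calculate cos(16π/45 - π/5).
cos(16π/45 - π/5) = cos 16π/45 cos π/5 + sin 16π/45 sin π/5 = 0.8829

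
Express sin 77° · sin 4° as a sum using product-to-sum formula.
sin 77° sin 4° = (1/2)[cos(77°-4°) - cos(77°+4°)]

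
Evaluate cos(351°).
cos(351°) = 0.9877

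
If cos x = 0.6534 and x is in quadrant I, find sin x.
sin x = 0.757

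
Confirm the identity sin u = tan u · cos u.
RHS = (sin u/cos u) · cos u = sin u = LHS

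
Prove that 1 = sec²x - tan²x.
RHS = 1/cos²x - sin²x/cos²x = (1 - sin²x)/cos²x = cos²x/cos²x = 1 = LHS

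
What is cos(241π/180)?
cos(241π/180) = -0.4848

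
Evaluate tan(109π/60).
tan(109π/60) = -0.6494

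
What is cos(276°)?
cos(276°) = 0.1045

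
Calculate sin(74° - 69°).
sin(74° - 69°) = sin 74° cos 69° - cos 74° sin 69° = 0.08716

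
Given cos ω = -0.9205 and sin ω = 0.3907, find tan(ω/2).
tan(ω/2) = sin ω / (1 + cos ω) = 4.914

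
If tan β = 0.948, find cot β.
cot β = 1/tan β = 1.055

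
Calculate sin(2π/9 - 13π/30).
sin(2π/9 - 13π/30) = sin 2π/9 cos 13π/30 - cos 2π/9 sin 13π/30 = -0.6157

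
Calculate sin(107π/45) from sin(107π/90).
sin(107π/45) = 2 sin 107π/90 cos 107π/90 = 0.9272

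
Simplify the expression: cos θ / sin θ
cos θ / sin θ = cot θ (using Quotient identity)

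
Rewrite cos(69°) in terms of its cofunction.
cos(69°) = sin(90° - 69°) = sin(21°)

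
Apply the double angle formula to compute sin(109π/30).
sin(109π/30) = 2 sin 109π/60 cos 109π/60 = -0.9135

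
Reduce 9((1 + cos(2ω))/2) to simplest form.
9((1 + cos(2ω))/2) = 9(cos²ω) (using Power reduction)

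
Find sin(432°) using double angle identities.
sin(432°) = 2 sin 216° cos 216° = 0.9511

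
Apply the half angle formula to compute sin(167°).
sin(167°) = √((1 - cos 334°)/2) = 0.225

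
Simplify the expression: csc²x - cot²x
csc²x - cot²x = 1 (using Pythagorean identity)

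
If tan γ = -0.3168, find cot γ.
cot γ = 1/tan γ = -3.157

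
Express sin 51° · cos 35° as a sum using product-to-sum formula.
sin 51° cos 35° = (1/2)[sin(51°+35°) + sin(51°-35°)]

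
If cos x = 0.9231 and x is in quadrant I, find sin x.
sin x = 0.3846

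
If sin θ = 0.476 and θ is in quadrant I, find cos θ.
cos θ = 0.8794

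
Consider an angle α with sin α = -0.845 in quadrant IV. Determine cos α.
cos α = √(1 - sin²α) = 0.5348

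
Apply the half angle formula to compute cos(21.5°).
cos(21.5°) = √((1 + cos 43°)/2) = 0.9304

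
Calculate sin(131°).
sin(131°) = 0.7547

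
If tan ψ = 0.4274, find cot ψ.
cot ψ = 1/tan ψ = 2.34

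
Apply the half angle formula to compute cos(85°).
cos(85°) = √((1 + cos 170°)/2) = 0.08716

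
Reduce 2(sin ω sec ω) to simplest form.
2(sin ω sec ω) = 2(tan ω) (using Reciprocal + quotient)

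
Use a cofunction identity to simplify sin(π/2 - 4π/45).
sin(π/2 - 4π/45) = cos(4π/45)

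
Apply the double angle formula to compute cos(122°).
cos(122°) = cos²61° - sin²61° = -0.5299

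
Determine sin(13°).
sin(13°) = 0.225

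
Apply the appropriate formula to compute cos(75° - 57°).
cos(75° - 57°) = cos 75° cos 57° + sin 75° sin 57° = 0.9511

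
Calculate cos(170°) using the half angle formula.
cos(170°) = -√((1 + cos 340°)/2) = -0.9848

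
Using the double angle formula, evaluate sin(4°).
sin(4°) = 2 sin 2° cos 2° = 0.06976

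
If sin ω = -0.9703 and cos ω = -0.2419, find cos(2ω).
cos(2ω) = cos²ω - sin²ω = -0.883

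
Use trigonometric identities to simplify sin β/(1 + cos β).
sin β/(1 + cos β) = tan(β/2) (using Half angle)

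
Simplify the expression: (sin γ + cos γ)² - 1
(sin γ + cos γ)² - 1 = sin(2γ) (using Pythagorean + double angle)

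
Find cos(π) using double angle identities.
cos(π) = cos²π/2 - sin²π/2 = -1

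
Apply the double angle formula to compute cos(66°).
cos(66°) = cos²33° - sin²33° = 0.4067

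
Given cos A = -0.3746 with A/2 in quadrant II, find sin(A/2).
sin(A/2) = ±√((1 - cos A)/2); positive since A/2 ∈ QII, so sin(A/2) = 0.829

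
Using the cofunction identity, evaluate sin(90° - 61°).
sin(90° - 61°) = cos(61°) = 0.4848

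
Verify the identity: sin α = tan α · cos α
RHS = (sin α/cos α) · cos α = sin α = LHS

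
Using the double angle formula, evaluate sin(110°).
sin(110°) = 2 sin 55° cos 55° = 0.9397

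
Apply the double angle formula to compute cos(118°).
cos(118°) = cos²59° - sin²59° = -0.4695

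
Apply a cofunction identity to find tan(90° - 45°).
tan(90° - 45°) = cot(45°) = 1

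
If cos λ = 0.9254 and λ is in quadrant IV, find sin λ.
sin λ = -0.379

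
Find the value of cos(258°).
cos(258°) = -0.2079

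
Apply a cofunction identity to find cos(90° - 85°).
cos(90° - 85°) = sin(85°) = 0.9962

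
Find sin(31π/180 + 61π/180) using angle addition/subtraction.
sin(31π/180 + 61π/180) = sin 31π/180 cos 61π/180 + cos 31π/180 sin 61π/180 = 0.9994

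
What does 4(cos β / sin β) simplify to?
4(cos β / sin β) = 4(cot β) (using Quotient identity)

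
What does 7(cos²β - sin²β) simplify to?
7(cos²β - sin²β) = 7(cos(2β)) (using Double angle)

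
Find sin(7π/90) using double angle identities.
sin(7π/90) = 2 sin 7π/180 cos 7π/180 = 0.2419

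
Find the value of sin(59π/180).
sin(59π/180) = 0.8572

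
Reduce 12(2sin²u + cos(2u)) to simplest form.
12(2sin²u + cos(2u)) = 12 (using Double angle)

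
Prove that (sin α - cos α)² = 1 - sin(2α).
LHS = sin²α - 2 sin α cos α + cos²α = (sin²α + cos²α) - 2 sin α cos α = 1 - sin(2α) = RHS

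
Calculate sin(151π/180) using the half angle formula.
sin(151π/180) = √((1 - cos 151π/90)/2) = 0.4848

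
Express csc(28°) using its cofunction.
csc(28°) = sec(90° - 28°) = sec(62°)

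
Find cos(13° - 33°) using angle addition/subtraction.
cos(13° - 33°) = cos 13° cos 33° + sin 13° sin 33° = 0.9397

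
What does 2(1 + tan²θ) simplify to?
2(1 + tan²θ) = 2(sec²θ) (using Pythagorean identity)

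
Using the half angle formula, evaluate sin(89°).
sin(89°) = √((1 - cos 178°)/2) = 0.9998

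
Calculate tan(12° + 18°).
tan(12° + 18°) = (tan 12° + tan 18°)/(1 - tan 12° tan 18°) = √3/3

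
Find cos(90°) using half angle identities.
cos(90°) = √((1 + cos 180°)/2) = 0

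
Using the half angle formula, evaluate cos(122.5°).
cos(122.5°) = -√((1 + cos 245°)/2) = -0.5373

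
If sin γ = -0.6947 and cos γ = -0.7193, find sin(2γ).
sin(2γ) = 2 sin γ cos γ = 0.9994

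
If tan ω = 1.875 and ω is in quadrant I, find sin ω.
sin ω = 0.8824 (using tan²ω + 1 = sec²ω)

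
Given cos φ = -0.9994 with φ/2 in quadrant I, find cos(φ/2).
cos(φ/2) = ±√((1 + cos φ)/2); positive since φ/2 ∈ QI, so cos(φ/2) = 0.01732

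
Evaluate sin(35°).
sin(35°) = 0.5736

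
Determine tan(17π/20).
tan(17π/20) = -0.5095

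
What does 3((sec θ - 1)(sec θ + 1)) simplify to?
3((sec θ - 1)(sec θ + 1)) = 3(tan²θ) (using Diff. of squares)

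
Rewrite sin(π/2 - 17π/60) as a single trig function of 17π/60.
sin(π/2 - 17π/60) = cos(17π/60)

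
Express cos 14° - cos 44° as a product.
cos 14° - cos 44° = -2 sin(29°) sin(-15°)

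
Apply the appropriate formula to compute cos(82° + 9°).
cos(82° + 9°) = cos 82° cos 9° - sin 82° sin 9° = -0.01745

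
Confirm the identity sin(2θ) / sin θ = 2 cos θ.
LHS = 2 sin θ cos θ / sin θ = 2 cos θ = RHS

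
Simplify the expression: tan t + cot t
tan t + cot t = sec t csc t (using Quotient identities)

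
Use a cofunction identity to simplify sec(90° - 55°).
sec(90° - 55°) = csc(55°)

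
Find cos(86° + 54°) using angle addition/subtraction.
cos(86° + 54°) = cos 86° cos 54° - sin 86° sin 54° = -0.766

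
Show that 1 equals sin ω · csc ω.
RHS = sin ω · (1/sin ω) = 1 = LHS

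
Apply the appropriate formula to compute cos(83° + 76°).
cos(83° + 76°) = cos 83° cos 76° - sin 83° sin 76° = -0.9336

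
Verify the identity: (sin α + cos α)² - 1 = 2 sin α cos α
LHS = sin²α + 2 sin α cos α + cos²α - 1 = (sin²α + cos²α) + 2 sin α cos α - 1 = 1 + 2 sin α cos α - 1 = 2 sin α cos α = RHS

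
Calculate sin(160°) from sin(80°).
sin(160°) = 2 sin 80° cos 80° = 0.342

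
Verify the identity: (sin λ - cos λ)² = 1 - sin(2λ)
LHS = sin²λ - 2 sin λ cos λ + cos²λ = (sin²λ + cos²λ) - 2 sin λ cos λ = 1 - sin(2λ) = RHS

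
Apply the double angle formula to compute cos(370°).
cos(370°) = cos²185° - sin²185° = 0.9848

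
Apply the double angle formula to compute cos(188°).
cos(188°) = cos²94° - sin²94° = -0.9903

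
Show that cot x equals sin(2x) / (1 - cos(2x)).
RHS = 2 sin x cos x / (2sin²x) = cos x/sin x = cot x = LHS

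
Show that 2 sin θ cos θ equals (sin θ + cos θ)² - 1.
RHS = sin²θ + 2 sin θ cos θ + cos²θ - 1 = (sin²θ + cos²θ) + 2 sin θ cos θ - 1 = 1 + 2 sin θ cos θ - 1 = 2 sin θ cos θ = LHS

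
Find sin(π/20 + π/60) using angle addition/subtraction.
sin(π/20 + π/60) = sin π/20 cos π/60 + cos π/20 sin π/60 = 0.2079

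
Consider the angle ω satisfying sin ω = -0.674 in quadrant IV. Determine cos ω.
cos ω = √(1 - sin²ω) = 0.7387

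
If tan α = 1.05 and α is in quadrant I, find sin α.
sin α = 0.7241 (using tan²α + 1 = sec²α)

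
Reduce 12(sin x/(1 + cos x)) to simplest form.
12(sin x/(1 + cos x)) = 12(tan(x/2)) (using Half angle)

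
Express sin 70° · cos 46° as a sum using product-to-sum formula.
sin 70° cos 46° = (1/2)[sin(70°+46°) + sin(70°-46°)]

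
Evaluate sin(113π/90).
sin(113π/90) = -0.7193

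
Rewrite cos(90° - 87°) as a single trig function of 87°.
cos(90° - 87°) = sin(87°)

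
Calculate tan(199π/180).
tan(199π/180) = 0.3443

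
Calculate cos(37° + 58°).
cos(37° + 58°) = cos 37° cos 58° - sin 37° sin 58° = -0.08716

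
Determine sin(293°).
sin(293°) = -0.9205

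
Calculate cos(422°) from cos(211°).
cos(422°) = cos²211° - sin²211° = 0.4695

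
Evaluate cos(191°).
cos(191°) = -0.9816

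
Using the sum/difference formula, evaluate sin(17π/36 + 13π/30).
sin(17π/36 + 13π/30) = sin 17π/36 cos 13π/30 + cos 17π/36 sin 13π/30 = 0.2924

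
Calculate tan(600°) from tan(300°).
tan(600°) = 2 tan 300° / (1 - tan²300°) = √3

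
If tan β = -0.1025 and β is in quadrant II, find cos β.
cos β = -0.9948 (using tan²β + 1 = sec²β)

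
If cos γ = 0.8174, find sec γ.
sec γ = 1/cos γ = 1.223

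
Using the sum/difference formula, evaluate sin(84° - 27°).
sin(84° - 27°) = sin 84° cos 27° - cos 84° sin 27° = 0.8387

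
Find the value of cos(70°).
cos(70°) = 0.342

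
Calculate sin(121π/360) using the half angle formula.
sin(121π/360) = √((1 - cos 121π/180)/2) = 0.8704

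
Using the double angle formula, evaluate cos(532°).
cos(532°) = cos²266° - sin²266° = -0.9903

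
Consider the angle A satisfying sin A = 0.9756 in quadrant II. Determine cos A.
cos A = ±√(1 - sin²A) = -0.2196 (negative in QII)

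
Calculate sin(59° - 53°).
sin(59° - 53°) = sin 59° cos 53° - cos 59° sin 53° = 0.1045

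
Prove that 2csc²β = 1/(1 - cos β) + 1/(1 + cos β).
RHS = [(1 + cos β) + (1 - cos β)] / [(1 - cos β)(1 + cos β)] = 2/(1 - cos²β) = 2/sin²β = 2csc²β = LHS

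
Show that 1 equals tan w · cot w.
RHS = (sin w/cos w) · (cos w/sin w) = 1 = LHS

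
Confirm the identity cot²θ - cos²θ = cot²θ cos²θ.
LHS = cos²θ/sin²θ - cos²θ = cos²θ(1/sin²θ - 1) = cos²θ · (1 - sin²θ)/sin²θ = cos²θ · cos²θ/sin²θ = cos²θ · cot²θ = RHS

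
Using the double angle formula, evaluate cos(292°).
cos(292°) = cos²146° - sin²146° = 0.3746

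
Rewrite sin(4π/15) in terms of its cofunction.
sin(4π/15) = cos(π/2 - 4π/15) = cos(7π/30)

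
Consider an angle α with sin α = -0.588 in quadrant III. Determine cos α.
cos α = ±√(1 - sin²α) = -0.8089 (negative in QIII)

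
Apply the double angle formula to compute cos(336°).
cos(336°) = cos²168° - sin²168° = 0.9135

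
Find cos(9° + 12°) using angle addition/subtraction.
cos(9° + 12°) = cos 9° cos 12° - sin 9° sin 12° = 0.9336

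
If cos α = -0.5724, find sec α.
sec α = 1/cos α = -1.747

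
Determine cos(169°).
cos(169°) = -0.9816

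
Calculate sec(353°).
sec(353°) = 1.008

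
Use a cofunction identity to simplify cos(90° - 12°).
cos(90° - 12°) = sin(12°)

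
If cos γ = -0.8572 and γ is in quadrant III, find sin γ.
sin γ = -0.515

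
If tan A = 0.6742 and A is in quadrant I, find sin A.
sin A = 0.559 (using tan²A + 1 = sec²A)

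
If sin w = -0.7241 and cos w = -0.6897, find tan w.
tan w = sin w / cos w = 1.05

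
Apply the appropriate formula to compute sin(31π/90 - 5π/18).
sin(31π/90 - 5π/18) = sin 31π/90 cos 5π/18 - cos 31π/90 sin 5π/18 = 0.2079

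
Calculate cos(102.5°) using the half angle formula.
cos(102.5°) = -√((1 + cos 205°)/2) = -0.2164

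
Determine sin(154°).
sin(154°) = 0.4384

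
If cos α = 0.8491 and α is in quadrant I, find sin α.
sin α = 0.5282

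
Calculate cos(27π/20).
cos(27π/20) = -0.454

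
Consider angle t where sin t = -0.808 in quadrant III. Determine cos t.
cos t = ±√(1 - sin²t) = -0.5892 (negative in QIII)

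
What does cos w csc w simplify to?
cos w csc w = cot w (using Reciprocal + quotient)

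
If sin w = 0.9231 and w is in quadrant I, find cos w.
cos w = 0.3846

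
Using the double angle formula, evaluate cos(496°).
cos(496°) = cos²248° - sin²248° = -0.7193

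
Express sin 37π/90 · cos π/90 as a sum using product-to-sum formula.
sin 37π/90 cos π/90 = (1/2)[sin(37π/90+π/90) + sin(37π/90-π/90)]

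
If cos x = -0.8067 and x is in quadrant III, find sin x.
sin x = -0.591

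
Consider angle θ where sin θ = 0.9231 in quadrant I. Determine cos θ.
cos θ = √(1 - sin²θ) = 0.3846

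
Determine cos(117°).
cos(117°) = -0.454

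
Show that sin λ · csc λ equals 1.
LHS = sin λ · (1/sin λ) = 1 = RHS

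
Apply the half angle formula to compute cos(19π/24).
cos(19π/24) = -√((1 + cos 19π/12)/2) = -0.7934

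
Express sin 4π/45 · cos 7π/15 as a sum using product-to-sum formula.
sin 4π/45 cos 7π/15 = (1/2)[sin(4π/45+7π/15) + sin(4π/45-7π/15)]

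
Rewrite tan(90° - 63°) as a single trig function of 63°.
tan(90° - 63°) = cot(63°)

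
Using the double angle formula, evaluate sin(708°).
sin(708°) = 2 sin 354° cos 354° = -0.2079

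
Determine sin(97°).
sin(97°) = 0.9925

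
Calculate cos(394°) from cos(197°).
cos(394°) = cos²197° - sin²197° = 0.829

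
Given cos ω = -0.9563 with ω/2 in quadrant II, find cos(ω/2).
cos(ω/2) = ±√((1 + cos ω)/2); negative since ω/2 ∈ QII, so cos(ω/2) = -0.1478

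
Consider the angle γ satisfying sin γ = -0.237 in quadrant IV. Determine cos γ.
cos γ = √(1 - sin²γ) = 0.9715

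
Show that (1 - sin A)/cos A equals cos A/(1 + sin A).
LHS = (1 - sin A)(1 + sin A) / (cos A(1 + sin A)) = (1 - sin²A) / (cos A(1 + sin A)) = cos²A / (cos A(1 + sin A)) = cos A/(1 + sin A) = RHS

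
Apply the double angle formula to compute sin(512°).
sin(512°) = 2 sin 256° cos 256° = 0.4695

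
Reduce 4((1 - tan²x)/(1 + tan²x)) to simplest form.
4((1 - tan²x)/(1 + tan²x)) = 4(cos(2x)) (using Double angle)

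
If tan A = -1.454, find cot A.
cot A = 1/tan A = -0.6878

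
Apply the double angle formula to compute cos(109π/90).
cos(109π/90) = cos²109π/180 - sin²109π/180 = -0.788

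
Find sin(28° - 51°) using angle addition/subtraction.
sin(28° - 51°) = sin 28° cos 51° - cos 28° sin 51° = -0.3907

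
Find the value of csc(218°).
csc(218°) = -1.624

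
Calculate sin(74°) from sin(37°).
sin(74°) = 2 sin 37° cos 37° = 0.9613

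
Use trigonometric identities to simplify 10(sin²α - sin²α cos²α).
10(sin²α - sin²α cos²α) = 10(sin⁴α) (using Factoring)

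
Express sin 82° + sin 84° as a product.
sin 82° + sin 84° = 2 sin(83°) cos(-1°)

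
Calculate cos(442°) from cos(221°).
cos(442°) = cos²221° - sin²221° = 0.1392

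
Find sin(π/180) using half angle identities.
sin(π/180) = √((1 - cos π/90)/2) = 0.01745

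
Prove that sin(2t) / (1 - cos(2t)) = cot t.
LHS = 2 sin t cos t / (2sin²t) = cos t/sin t = cot t = RHS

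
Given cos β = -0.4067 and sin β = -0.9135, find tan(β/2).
tan(β/2) = sin β / (1 + cos β) = -1.54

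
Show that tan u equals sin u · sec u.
RHS = sin u · (1/cos u) = sin u/cos u = tan u = LHS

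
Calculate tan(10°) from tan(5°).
tan(10°) = 2 tan 5° / (1 - tan²5°) = 0.1763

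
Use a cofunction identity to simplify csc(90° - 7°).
csc(90° - 7°) = sec(7°)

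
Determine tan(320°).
tan(320°) = -0.8391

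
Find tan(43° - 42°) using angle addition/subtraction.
tan(43° - 42°) = (tan 43° - tan 42°)/(1 + tan 43° tan 42°) = 0.01746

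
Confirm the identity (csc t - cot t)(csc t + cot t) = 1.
LHS = csc²t - cot²t = (1 + cot²t) - cot²t = 1 = RHS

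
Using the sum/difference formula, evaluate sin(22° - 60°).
sin(22° - 60°) = sin 22° cos 60° - cos 22° sin 60° = -0.6157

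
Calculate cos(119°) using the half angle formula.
cos(119°) = -√((1 + cos 238°)/2) = -0.4848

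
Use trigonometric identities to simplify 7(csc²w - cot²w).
7(csc²w - cot²w) = 7 (using Pythagorean identity)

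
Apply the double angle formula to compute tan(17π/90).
tan(17π/90) = 2 tan 17π/180 / (1 - tan²17π/180) = 0.6745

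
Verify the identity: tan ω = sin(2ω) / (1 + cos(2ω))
RHS = 2 sin ω cos ω / (2cos²ω) = sin ω/cos ω = tan ω = LHS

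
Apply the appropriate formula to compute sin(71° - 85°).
sin(71° - 85°) = sin 71° cos 85° - cos 71° sin 85° = -0.2419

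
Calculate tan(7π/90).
tan(7π/90) = 0.2493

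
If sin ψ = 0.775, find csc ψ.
csc ψ = 1/sin ψ = 1.29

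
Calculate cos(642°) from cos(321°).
cos(642°) = cos²321° - sin²321° = 0.2079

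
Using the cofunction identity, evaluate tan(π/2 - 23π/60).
tan(π/2 - 23π/60) = cot(23π/60) = 0.3839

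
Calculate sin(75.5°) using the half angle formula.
sin(75.5°) = √((1 - cos 151°)/2) = 0.9681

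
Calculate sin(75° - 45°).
sin(75° - 45°) = sin 75° cos 45° - cos 75° sin 45° = 1/2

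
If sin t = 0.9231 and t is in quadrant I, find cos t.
cos t = 0.3846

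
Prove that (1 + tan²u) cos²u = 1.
LHS = sec²u · cos²u = (1/cos²u) · cos²u = 1 = RHS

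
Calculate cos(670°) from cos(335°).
cos(670°) = 2cos²335° - 1 = 0.6428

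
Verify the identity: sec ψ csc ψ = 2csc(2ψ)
RHS = 2/sin(2ψ) = 2/(2 sin ψ cos ψ) = 1/(sin ψ cos ψ) = (1/cos ψ)(1/sin ψ) = sec ψ csc ψ = LHS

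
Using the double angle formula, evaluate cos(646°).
cos(646°) = cos²323° - sin²323° = 0.2756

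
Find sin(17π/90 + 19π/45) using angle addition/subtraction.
sin(17π/90 + 19π/45) = sin 17π/90 cos 19π/45 + cos 17π/90 sin 19π/45 = 0.9397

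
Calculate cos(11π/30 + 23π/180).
cos(11π/30 + 23π/180) = cos 11π/30 cos 23π/180 - sin 11π/30 sin 23π/180 = 0.01745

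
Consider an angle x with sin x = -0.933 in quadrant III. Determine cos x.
cos x = ±√(1 - sin²x) = -0.3599 (negative in QIII)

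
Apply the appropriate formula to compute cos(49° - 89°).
cos(49° - 89°) = cos 49° cos 89° + sin 49° sin 89° = 0.766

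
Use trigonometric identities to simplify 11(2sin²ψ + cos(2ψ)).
11(2sin²ψ + cos(2ψ)) = 11 (using Double angle)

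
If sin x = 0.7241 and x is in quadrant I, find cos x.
cos x = 0.6897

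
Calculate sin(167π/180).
sin(167π/180) = 0.225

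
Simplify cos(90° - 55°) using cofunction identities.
cos(90° - 55°) = sin(55°)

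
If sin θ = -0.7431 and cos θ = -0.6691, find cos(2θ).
cos(2θ) = cos²θ - sin²θ = -0.1045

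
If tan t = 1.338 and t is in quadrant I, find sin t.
sin t = 0.801 (using tan²t + 1 = sec²t)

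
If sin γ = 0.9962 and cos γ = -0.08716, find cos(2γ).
cos(2γ) = cos²γ - sin²γ = -0.9848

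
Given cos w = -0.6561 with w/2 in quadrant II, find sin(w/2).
sin(w/2) = ±√((1 - cos w)/2); positive since w/2 ∈ QII, so sin(w/2) = 0.91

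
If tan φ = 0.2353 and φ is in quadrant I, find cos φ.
cos φ = 0.9734 (using tan²φ + 1 = sec²φ)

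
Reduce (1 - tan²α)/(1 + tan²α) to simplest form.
(1 - tan²α)/(1 + tan²α) = cos(2α) (using Double angle)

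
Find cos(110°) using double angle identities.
cos(110°) = cos²55° - sin²55° = -0.342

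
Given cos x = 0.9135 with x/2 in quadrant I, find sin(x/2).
sin(x/2) = ±√((1 - cos x)/2); positive since x/2 ∈ QI, so sin(x/2) = 0.208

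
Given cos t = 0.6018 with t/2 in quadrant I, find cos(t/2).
cos(t/2) = ±√((1 + cos t)/2); positive since t/2 ∈ QI, so cos(t/2) = 0.8949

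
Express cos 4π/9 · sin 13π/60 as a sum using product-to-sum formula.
cos 4π/9 sin 13π/60 = (1/2)[sin(4π/9+13π/60) - sin(4π/9-13π/60)]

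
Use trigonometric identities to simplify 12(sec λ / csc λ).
12(sec λ / csc λ) = 12(tan λ) (using Reciprocal identities)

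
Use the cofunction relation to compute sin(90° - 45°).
sin(90° - 45°) = cos(45°) = √2/2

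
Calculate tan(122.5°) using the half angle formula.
tan(122.5°) = sin 245° / (1 + cos 245°) = -1.57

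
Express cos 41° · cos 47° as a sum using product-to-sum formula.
cos 41° cos 47° = (1/2)[cos(41°-47°) + cos(41°+47°)]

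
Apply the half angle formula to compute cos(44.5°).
cos(44.5°) = √((1 + cos 89°)/2) = 0.7133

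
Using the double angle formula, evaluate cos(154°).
cos(154°) = cos²77° - sin²77° = -0.8988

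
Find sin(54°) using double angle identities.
sin(54°) = 2 sin 27° cos 27° = 0.809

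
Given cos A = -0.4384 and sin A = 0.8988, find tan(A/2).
tan(A/2) = sin A / (1 + cos A) = 1.6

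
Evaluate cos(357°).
cos(357°) = 0.9986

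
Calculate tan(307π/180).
tan(307π/180) = -1.327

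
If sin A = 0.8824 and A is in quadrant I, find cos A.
cos A = 0.4705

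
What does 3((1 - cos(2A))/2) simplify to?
3((1 - cos(2A))/2) = 3(sin²A) (using Power reduction)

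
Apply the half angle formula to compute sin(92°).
sin(92°) = √((1 - cos 184°)/2) = 0.9994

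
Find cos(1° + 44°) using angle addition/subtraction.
cos(1° + 44°) = cos 1° cos 44° - sin 1° sin 44° = √2/2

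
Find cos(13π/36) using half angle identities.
cos(13π/36) = √((1 + cos 13π/18)/2) = 0.4226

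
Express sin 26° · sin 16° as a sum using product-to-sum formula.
sin 26° sin 16° = (1/2)[cos(26°-16°) - cos(26°+16°)]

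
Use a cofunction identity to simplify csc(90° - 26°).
csc(90° - 26°) = sec(26°)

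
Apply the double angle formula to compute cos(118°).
cos(118°) = cos²59° - sin²59° = -0.4695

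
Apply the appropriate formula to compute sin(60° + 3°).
sin(60° + 3°) = sin 60° cos 3° + cos 60° sin 3° = 0.891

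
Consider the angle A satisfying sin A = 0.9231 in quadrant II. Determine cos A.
cos A = ±√(1 - sin²A) = -0.3846 (negative in QII)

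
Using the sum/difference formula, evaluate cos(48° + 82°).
cos(48° + 82°) = cos 48° cos 82° - sin 48° sin 82° = -0.6428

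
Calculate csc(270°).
csc(270°) = -1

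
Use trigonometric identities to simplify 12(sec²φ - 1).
12(sec²φ - 1) = 12(tan²φ) (using Pythagorean identity)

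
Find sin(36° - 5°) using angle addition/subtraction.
sin(36° - 5°) = sin 36° cos 5° - cos 36° sin 5° = 0.515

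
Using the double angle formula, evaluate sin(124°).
sin(124°) = 2 sin 62° cos 62° = 0.829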